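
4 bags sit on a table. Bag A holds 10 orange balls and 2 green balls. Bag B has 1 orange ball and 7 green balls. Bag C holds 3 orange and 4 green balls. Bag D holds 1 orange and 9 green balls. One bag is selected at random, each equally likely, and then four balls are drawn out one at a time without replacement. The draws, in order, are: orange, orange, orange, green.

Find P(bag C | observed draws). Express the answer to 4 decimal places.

0.1908

For each hypothesis, P(data | H) works out to: P(data | bag A) = (10/12)(9/11)(8/10)(2/9) = 0.12121; P(data | bag B) = (1/8)(0/7) = 0; P(data | bag C) = (3/7)(2/6)(1/5)(4/4) = 0.028571; P(data | bag D) = (1/10)(0/9) = 0.
The prior-weighted likelihoods are 1/4 · 0.12121 = 0.030303, 1/4 · 0 = 0, 1/4 · 0.028571 = 0.0071429, 1/4 · 0 = 0; with total 0.037446.
By Bayes' rule, P(bag C | data) = (0.0071429) / (0.037446) = 0.19075.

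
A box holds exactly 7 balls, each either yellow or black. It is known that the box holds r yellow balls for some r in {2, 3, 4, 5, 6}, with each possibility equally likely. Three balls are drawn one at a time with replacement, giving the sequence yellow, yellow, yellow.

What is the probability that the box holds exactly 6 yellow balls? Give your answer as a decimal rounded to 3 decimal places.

Compute the likelihood of the observed sequence for each case: P(data | r = 2) = (2/7)(2/7)(2/7) = 0.023324; P(data | r = 3) = (3/7)(3/7)(3/7) = 0.078717; P(data | r = 4) = (4/7)(4/7)(4/7) = 0.18659; P(data | r = 5) = (5/7)(5/7)(5/7) = 0.36443; P(data | r = 6) = (6/7)(6/7)(6/7) = 0.62974.
Multiplying each by its prior: 1/5 · 0.023324 = 0.0046647, 1/5 · 0.078717 = 0.015743, 1/5 · 0.18659 = 0.037318, 1/5 · 0.36443 = 0.072886, 1/5 · 0.62974 = 0.12595; with total 0.25656.
So P(r = 6 | data) = (0.12595) / (0.25656) = 0.49091.

0.491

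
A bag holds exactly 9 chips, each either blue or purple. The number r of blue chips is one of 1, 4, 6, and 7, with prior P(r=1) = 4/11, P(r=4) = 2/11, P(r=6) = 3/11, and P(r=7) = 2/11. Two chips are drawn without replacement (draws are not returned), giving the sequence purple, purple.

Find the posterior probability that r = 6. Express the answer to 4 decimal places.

0.0629

Under each hypothesis, the probability of the observed sequence is: P(data | r = 1) = (8/9)(7/8) = 7/9; P(data | r = 4) = (5/9)(4/8) = 5/18; P(data | r = 6) = (3/9)(2/8) = 1/12; P(data | r = 7) = (2/9)(1/8) = 1/36.
The prior-weighted likelihoods are 4/11 · 7/9 = 28/99, 2/11 · 5/18 = 5/99, 3/11 · 1/12 = 1/44, 2/11 · 1/36 = 1/198; with total 13/36.
Therefore the posterior P(r = 6 | data) = (1/44) / (13/36) = 9/143.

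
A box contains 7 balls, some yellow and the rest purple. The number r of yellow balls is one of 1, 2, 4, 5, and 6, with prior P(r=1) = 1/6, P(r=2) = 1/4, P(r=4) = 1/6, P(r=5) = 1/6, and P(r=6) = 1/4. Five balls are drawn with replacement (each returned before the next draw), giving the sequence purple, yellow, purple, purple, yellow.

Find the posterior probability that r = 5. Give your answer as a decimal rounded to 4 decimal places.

0.1211

For each hypothesis, P(data | H) works out to: P(data | r = 1) = (6/7)(1/7)(6/7)(6/7)(1/7) = 0.012852; P(data | r = 2) = (5/7)(2/7)(5/7)(5/7)(2/7) = 0.02975; P(data | r = 4) = (3/7)(4/7)(3/7)(3/7)(4/7) = 0.025704; P(data | r = 5) = (2/7)(5/7)(2/7)(2/7)(5/7) = 0.0119; P(data | r = 6) = (1/7)(6/7)(1/7)(1/7)(6/7) = 0.002142.
The prior-weighted likelihoods are 1/6 · 0.012852 = 0.002142, 1/4 · 0.02975 = 0.0074374, 1/6 · 0.025704 = 0.0042839, 1/6 · 0.0119 = 0.0019833, 1/4 · 0.002142 = 0.00053549; summing to 0.016382.
Hence P(r = 5 | data) = (0.0019833) / (0.016382) = 0.12107.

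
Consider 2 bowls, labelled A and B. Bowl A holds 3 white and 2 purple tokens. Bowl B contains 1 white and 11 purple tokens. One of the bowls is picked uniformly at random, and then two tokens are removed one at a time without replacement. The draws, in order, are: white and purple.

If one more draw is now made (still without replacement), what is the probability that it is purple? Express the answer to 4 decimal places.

The likelihood of the observed sequence under each hypothesis: P(data | bowl A) = (3/5)(2/4) = 3/10; P(data | bowl B) = (1/12)(11/11) = 1/12.
Multiplying each by its prior: 1/2 · 3/10 = 3/20, 1/2 · 1/12 = 1/24; summing to 23/120.
Normalising, the posterior is P(bowl A | data) = 18/23, P(bowl B | data) = 5/23.
So P(purple next | data) = Σ P(purple next | H) P(H | data) = (1/3)(18/23) + (1)(5/23) = 11/23.

0.4783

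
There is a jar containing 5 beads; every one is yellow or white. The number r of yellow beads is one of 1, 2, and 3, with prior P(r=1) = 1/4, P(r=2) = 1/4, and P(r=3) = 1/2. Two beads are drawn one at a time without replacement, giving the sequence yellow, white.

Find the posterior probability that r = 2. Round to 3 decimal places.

For each hypothesis, P(data | H) works out to: P(data | r = 1) = (1/5)(4/4) = 1/5; P(data | r = 2) = (2/5)(3/4) = 3/10; P(data | r = 3) = (3/5)(2/4) = 3/10.
Multiplying each by its prior: 1/4 · 1/5 = 1/20, 1/4 · 3/10 = 3/40, 1/2 · 3/10 = 3/20; with total 11/40.
Therefore the posterior P(r = 2 | data) = (3/40) / (11/40) = 3/11.

0.273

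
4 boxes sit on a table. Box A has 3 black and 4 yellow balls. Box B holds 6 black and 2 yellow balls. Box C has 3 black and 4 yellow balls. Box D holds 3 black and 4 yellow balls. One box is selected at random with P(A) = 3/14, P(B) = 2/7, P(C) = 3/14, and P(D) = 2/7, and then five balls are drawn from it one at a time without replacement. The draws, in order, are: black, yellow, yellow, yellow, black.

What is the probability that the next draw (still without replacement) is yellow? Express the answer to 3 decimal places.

0.500

For each hypothesis, P(data | H) works out to: P(data | box A) = (3/7)(4/6)(3/5)(2/4)(2/3) = 2/35; P(data | box B) = (6/8)(2/7)(1/6)(0/5) = 0; P(data | box C) = (3/7)(4/6)(3/5)(2/4)(2/3) = 2/35; P(data | box D) = (3/7)(4/6)(3/5)(2/4)(2/3) = 2/35.
The prior-weighted likelihoods are 3/14 · 2/35 = 3/245, 2/7 · 0 = 0, 3/14 · 2/35 = 3/245, 2/7 · 2/35 = 4/245; these sum to 2/49.
The posterior is then P(box A | data) = 3/10, P(box B | data) = 0, P(box C | data) = 3/10, P(box D | data) = 2/5.
So P(yellow next | data) = Σ P(yellow next | H) P(H | data) = (1/2)(3/10) + (1/2)(3/10) + (1/2)(2/5) = 1/2.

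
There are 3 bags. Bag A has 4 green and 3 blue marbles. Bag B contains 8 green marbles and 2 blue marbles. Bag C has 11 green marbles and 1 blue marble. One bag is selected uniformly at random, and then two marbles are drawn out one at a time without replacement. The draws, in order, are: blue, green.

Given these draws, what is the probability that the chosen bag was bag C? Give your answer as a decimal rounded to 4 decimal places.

0.1524

For each hypothesis, P(data | H) works out to: P(data | bag A) = (3/7)(4/6) = 0.28571; P(data | bag B) = (2/10)(8/9) = 0.17778; P(data | bag C) = (1/12)(11/11) = 0.083333.
Multiplying each by its prior: 1/3 · 0.28571 = 0.095238, 1/3 · 0.17778 = 0.059259, 1/3 · 0.083333 = 0.027778; with total 0.18228.
Therefore the posterior P(bag C | data) = (0.027778) / (0.18228) = 0.15239.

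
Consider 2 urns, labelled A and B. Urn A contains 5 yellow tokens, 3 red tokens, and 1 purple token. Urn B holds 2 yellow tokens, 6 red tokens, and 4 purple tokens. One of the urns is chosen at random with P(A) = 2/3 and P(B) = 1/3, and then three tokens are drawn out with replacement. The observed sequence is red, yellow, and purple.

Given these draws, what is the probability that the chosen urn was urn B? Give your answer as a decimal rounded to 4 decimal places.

0.4030

For each hypothesis, P(data | H) works out to: P(data | urn A) = (3/9)(5/9)(1/9) = 0.020576; P(data | urn B) = (6/12)(2/12)(4/12) = 0.027778.
Multiplying each by its prior: 2/3 · 0.020576 = 0.013717, 1/3 · 0.027778 = 0.0092593; with total 0.022977.
Hence P(urn B | data) = (0.0092593) / (0.022977) = 0.40299.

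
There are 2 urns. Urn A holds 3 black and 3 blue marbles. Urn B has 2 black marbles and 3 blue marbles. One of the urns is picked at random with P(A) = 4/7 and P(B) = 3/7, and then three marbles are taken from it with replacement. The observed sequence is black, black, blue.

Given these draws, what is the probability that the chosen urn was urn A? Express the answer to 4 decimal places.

0.6345

For each hypothesis, P(data | H) works out to: P(data | urn A) = (3/6)(3/6)(3/6) = 0.125; P(data | urn B) = (2/5)(2/5)(3/5) = 0.096.
Weighting by the prior gives 4/7 · 0.125 = 0.071429, 3/7 · 0.096 = 0.041143; with total 0.11257.
By Bayes' rule, P(urn A | data) = (0.071429) / (0.11257) = 0.63452.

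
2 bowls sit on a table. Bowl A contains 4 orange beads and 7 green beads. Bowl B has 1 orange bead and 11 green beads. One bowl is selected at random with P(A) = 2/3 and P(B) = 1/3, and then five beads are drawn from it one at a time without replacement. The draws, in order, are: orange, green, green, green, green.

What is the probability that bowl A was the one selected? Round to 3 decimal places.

Compute the likelihood of the observed sequence for each case: P(data | bowl A) = (4/11)(7/10)(6/9)(5/8)(4/7) = 2/33; P(data | bowl B) = (1/12)(11/11)(10/10)(9/9)(8/8) = 1/12.
The prior-weighted likelihoods are 2/3 · 2/33 = 4/99, 1/3 · 1/12 = 1/36; with total 3/44.
Therefore the posterior P(bowl A | data) = (4/99) / (3/44) = 16/27.

0.593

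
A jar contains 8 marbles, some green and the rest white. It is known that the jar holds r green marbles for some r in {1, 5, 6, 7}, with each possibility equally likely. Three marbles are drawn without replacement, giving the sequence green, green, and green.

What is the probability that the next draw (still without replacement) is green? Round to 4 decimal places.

0.6769

Compute the likelihood of the observed sequence for each case: P(data | r = 1) = (1/8)(0/7) = 0; P(data | r = 5) = (5/8)(4/7)(3/6) = 5/28; P(data | r = 6) = (6/8)(5/7)(4/6) = 5/14; P(data | r = 7) = (7/8)(6/7)(5/6) = 5/8.
The prior-weighted likelihoods are 1/4 · 0 = 0, 1/4 · 5/28 = 5/112, 1/4 · 5/14 = 5/56, 1/4 · 5/8 = 5/32; summing to 65/224.
Normalising, the posterior is P(r = 1 | data) = 0, P(r = 5 | data) = 2/13, P(r = 6 | data) = 4/13, P(r = 7 | data) = 7/13.
So P(green next | data) = Σ P(green next | H) P(H | data) = (2/5)(2/13) + (3/5)(4/13) + (4/5)(7/13) = 44/65.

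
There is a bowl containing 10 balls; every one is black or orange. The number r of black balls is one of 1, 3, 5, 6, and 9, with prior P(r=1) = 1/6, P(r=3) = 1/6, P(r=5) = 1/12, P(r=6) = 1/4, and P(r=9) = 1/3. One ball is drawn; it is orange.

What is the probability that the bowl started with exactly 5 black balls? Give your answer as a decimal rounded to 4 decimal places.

Under each hypothesis, the probability of this draw is: P(data | r = 1) = (9/10) = 9/10; P(data | r = 3) = (7/10) = 7/10; P(data | r = 5) = (5/10) = 1/2; P(data | r = 6) = (4/10) = 2/5; P(data | r = 9) = (1/10) = 1/10.
Weighting by the prior gives 1/6 · 9/10 = 3/20, 1/6 · 7/10 = 7/60, 1/12 · 1/2 = 1/24, 1/4 · 2/5 = 1/10, 1/3 · 1/10 = 1/30; these sum to 53/120.
By Bayes' rule, P(r = 5 | data) = (1/24) / (53/120) = 5/53.

0.0943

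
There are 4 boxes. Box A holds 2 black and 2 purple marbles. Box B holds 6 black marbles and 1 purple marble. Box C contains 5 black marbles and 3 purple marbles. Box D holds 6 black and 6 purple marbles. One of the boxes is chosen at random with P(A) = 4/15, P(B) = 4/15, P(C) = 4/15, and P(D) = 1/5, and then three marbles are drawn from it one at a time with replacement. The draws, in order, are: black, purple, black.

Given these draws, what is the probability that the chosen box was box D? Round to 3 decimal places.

Compute the likelihood of the observed sequence for each case: P(data | box A) = (2/4)(2/4)(2/4) = 0.125; P(data | box B) = (6/7)(1/7)(6/7) = 0.10496; P(data | box C) = (5/8)(3/8)(5/8) = 0.14648; P(data | box D) = (6/12)(6/12)(6/12) = 0.125.
Multiplying each by its prior: 4/15 · 0.125 = 0.033333, 4/15 · 0.10496 = 0.027988, 4/15 · 0.14648 = 0.039062, 1/5 · 0.125 = 0.025; these sum to 0.12538.
Therefore the posterior P(box D | data) = (0.025) / (0.12538) = 0.19939.

0.199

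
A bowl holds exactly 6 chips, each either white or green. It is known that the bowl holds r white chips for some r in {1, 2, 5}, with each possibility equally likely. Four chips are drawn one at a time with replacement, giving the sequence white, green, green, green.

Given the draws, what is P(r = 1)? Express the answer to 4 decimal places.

The likelihood of the observed sequence under each hypothesis: P(data | r = 1) = (1/6)(5/6)(5/6)(5/6) = 0.096451; P(data | r = 2) = (2/6)(4/6)(4/6)(4/6) = 0.098765; P(data | r = 5) = (5/6)(1/6)(1/6)(1/6) = 0.003858.
Weighting by the prior gives 1/3 · 0.096451 = 0.03215, 1/3 · 0.098765 = 0.032922, 1/3 · 0.003858 = 0.001286; summing to 0.066358.
By Bayes' rule, P(r = 1 | data) = (0.03215) / (0.066358) = 0.4845.

0.4845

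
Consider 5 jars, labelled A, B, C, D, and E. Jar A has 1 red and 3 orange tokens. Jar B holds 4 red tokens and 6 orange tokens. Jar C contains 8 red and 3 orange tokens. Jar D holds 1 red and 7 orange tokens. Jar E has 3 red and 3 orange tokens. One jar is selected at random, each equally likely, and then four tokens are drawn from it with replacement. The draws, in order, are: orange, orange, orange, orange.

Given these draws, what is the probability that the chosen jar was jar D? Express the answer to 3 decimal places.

0.533

Compute the likelihood of the observed sequence for each case: P(data | jar A) = (3/4)(3/4)(3/4)(3/4) = 0.31641; P(data | jar B) = (6/10)(6/10)(6/10)(6/10) = 0.1296; P(data | jar C) = (3/11)(3/11)(3/11)(3/11) = 0.0055324; P(data | jar D) = (7/8)(7/8)(7/8)(7/8) = 0.58618; P(data | jar E) = (3/6)(3/6)(3/6)(3/6) = 0.0625.
Multiplying each by its prior: 1/5 · 0.31641 = 0.063281, 1/5 · 0.1296 = 0.02592, 1/5 · 0.0055324 = 0.0011065, 1/5 · 0.58618 = 0.11724, 1/5 · 0.0625 = 0.0125; these sum to 0.22004.
By Bayes' rule, P(jar D | data) = (0.11724) / (0.22004) = 0.53279.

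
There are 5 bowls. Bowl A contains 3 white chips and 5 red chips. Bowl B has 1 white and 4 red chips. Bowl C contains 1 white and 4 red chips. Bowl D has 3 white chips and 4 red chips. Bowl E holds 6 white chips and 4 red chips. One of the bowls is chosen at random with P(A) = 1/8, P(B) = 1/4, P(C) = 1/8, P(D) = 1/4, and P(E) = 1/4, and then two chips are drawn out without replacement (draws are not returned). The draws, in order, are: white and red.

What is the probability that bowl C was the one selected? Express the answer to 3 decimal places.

Compute the likelihood of the observed sequence for each case: P(data | bowl A) = (3/8)(5/7) = 0.26786; P(data | bowl B) = (1/5)(4/4) = 0.2; P(data | bowl C) = (1/5)(4/4) = 0.2; P(data | bowl D) = (3/7)(4/6) = 0.28571; P(data | bowl E) = (6/10)(4/9) = 0.26667.
The prior-weighted likelihoods are 1/8 · 0.26786 = 0.033482, 1/4 · 0.2 = 0.05, 1/8 · 0.2 = 0.025, 1/4 · 0.28571 = 0.071429, 1/4 · 0.26667 = 0.066667; with total 0.24658.
So P(bowl C | data) = (0.025) / (0.24658) = 0.10139.

0.101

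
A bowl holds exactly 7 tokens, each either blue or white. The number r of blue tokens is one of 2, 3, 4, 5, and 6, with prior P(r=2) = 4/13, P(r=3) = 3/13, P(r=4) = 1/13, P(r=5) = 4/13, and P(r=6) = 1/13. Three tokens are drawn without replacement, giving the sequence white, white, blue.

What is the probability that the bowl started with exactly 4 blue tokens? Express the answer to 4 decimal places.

For each hypothesis, P(data | H) works out to: P(data | r = 2) = (5/7)(4/6)(2/5) = 0.19048; P(data | r = 3) = (4/7)(3/6)(3/5) = 0.17143; P(data | r = 4) = (3/7)(2/6)(4/5) = 0.11429; P(data | r = 5) = (2/7)(1/6)(5/5) = 0.047619; P(data | r = 6) = (1/7)(0/6) = 0.
Multiplying each by its prior: 4/13 · 0.19048 = 0.058608, 3/13 · 0.17143 = 0.03956, 1/13 · 0.11429 = 0.0087912, 4/13 · 0.047619 = 0.014652, 1/13 · 0 = 0; summing to 0.12161.
Therefore the posterior P(r = 4 | data) = (0.0087912) / (0.12161) = 0.072289.

0.0723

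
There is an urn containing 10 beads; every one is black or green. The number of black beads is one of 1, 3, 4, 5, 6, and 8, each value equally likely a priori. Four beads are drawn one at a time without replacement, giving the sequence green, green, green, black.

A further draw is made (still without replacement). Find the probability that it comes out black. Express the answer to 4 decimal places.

For each hypothesis, P(data | H) works out to: P(data | r = 1) = (9/10)(8/9)(7/8)(1/7) = 1/10; P(data | r = 3) = (7/10)(6/9)(5/8)(3/7) = 1/8; P(data | r = 4) = (6/10)(5/9)(4/8)(4/7) = 2/21; P(data | r = 5) = (5/10)(4/9)(3/8)(5/7) = 5/84; P(data | r = 6) = (4/10)(3/9)(2/8)(6/7) = 1/35; P(data | r = 8) = (2/10)(1/9)(0/8) = 0.
The prior-weighted likelihoods are 1/6 · 1/10 = 1/60, 1/6 · 1/8 = 1/48, 1/6 · 2/21 = 1/63, 1/6 · 5/84 = 5/504, 1/6 · 1/35 = 1/210, 1/6 · 0 = 0; summing to 49/720.
The posterior is then P(r = 1 | data) = 12/49, P(r = 3 | data) = 15/49, P(r = 4 | data) = 80/343, P(r = 5 | data) = 50/343, P(r = 6 | data) = 24/343, P(r = 8 | data) = 0.
Averaging over the posterior, P(black next | data) = (0)(12/49) + (1/3)(15/49) + (1/2)(80/343) + (2/3)(50/343) + (5/6)(24/343) = 55/147.

0.3741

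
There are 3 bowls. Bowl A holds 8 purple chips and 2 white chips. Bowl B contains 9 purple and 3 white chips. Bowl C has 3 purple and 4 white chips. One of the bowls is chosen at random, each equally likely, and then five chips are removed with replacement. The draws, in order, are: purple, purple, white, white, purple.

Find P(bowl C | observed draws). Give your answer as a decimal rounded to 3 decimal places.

Compute the likelihood of the observed sequence for each case: P(data | bowl A) = (8/10)(8/10)(2/10)(2/10)(8/10) = 0.02048; P(data | bowl B) = (9/12)(9/12)(3/12)(3/12)(9/12) = 0.026367; P(data | bowl C) = (3/7)(3/7)(4/7)(4/7)(3/7) = 0.025704.
Multiplying each by its prior: 1/3 · 0.02048 = 0.0068267, 1/3 · 0.026367 = 0.0087891, 1/3 · 0.025704 = 0.0085679; summing to 0.024184.
Therefore the posterior P(bowl C | data) = (0.0085679) / (0.024184) = 0.35428.

0.354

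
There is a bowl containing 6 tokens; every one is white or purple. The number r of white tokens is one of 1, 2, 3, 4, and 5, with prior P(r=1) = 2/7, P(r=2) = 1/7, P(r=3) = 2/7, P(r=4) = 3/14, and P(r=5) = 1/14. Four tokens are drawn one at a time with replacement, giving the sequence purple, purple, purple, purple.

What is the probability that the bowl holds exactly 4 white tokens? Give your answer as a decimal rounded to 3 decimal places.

Under each hypothesis, the probability of the observed sequence is: P(data | r = 1) = (5/6)(5/6)(5/6)(5/6) = 0.48225; P(data | r = 2) = (4/6)(4/6)(4/6)(4/6) = 0.19753; P(data | r = 3) = (3/6)(3/6)(3/6)(3/6) = 0.0625; P(data | r = 4) = (2/6)(2/6)(2/6)(2/6) = 0.012346; P(data | r = 5) = (1/6)(1/6)(1/6)(1/6) = 0.0007716.
Weighting by the prior gives 2/7 · 0.48225 = 0.13779, 1/7 · 0.19753 = 0.028219, 2/7 · 0.0625 = 0.017857, 3/14 · 0.012346 = 0.0026455, 1/14 · 0.0007716 = 5.5115e-05; these sum to 0.18656.
By Bayes' rule, P(r = 4 | data) = (0.0026455) / (0.18656) = 0.01418.

0.014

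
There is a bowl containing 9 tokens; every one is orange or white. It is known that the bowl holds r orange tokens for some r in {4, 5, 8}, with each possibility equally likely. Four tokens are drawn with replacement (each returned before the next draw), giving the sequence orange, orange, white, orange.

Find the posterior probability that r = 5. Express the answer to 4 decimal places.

0.3754

Under each hypothesis, the probability of the observed sequence is: P(data | r = 4) = (4/9)(4/9)(5/9)(4/9) = 0.048773; P(data | r = 5) = (5/9)(5/9)(4/9)(5/9) = 0.076208; P(data | r = 8) = (8/9)(8/9)(1/9)(8/9) = 0.078037.
The prior-weighted likelihoods are 1/3 · 0.048773 = 0.016258, 1/3 · 0.076208 = 0.025403, 1/3 · 0.078037 = 0.026012; these sum to 0.067673.
So P(r = 5 | data) = (0.025403) / (0.067673) = 0.37538.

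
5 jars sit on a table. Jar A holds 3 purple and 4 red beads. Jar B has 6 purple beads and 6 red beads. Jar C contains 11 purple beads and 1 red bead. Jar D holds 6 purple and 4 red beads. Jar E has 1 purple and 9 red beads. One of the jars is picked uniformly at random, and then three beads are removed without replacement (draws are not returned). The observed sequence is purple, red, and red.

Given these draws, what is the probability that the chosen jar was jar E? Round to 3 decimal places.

Compute the likelihood of the observed sequence for each case: P(data | jar A) = (3/7)(4/6)(3/5) = 0.17143; P(data | jar B) = (6/12)(6/11)(5/10) = 0.13636; P(data | jar C) = (11/12)(1/11)(0/10) = 0; P(data | jar D) = (6/10)(4/9)(3/8) = 0.1; P(data | jar E) = (1/10)(9/9)(8/8) = 0.1.
Multiplying each by its prior: 1/5 · 0.17143 = 0.034286, 1/5 · 0.13636 = 0.027273, 1/5 · 0 = 0, 1/5 · 0.1 = 0.02, 1/5 · 0.1 = 0.02; summing to 0.10156.
Therefore the posterior P(jar E | data) = (0.02) / (0.10156) = 0.19693.

0.197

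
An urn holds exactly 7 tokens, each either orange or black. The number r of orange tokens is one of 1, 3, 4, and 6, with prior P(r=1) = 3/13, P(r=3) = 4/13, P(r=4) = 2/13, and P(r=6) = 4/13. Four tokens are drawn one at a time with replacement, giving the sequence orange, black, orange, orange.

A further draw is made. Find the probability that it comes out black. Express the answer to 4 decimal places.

0.3241

Compute the likelihood of the observed sequence for each case: P(data | r = 1) = (1/7)(6/7)(1/7)(1/7) = 0.002499; P(data | r = 3) = (3/7)(4/7)(3/7)(3/7) = 0.044981; P(data | r = 4) = (4/7)(3/7)(4/7)(4/7) = 0.079967; P(data | r = 6) = (6/7)(1/7)(6/7)(6/7) = 0.089963.
Weighting by the prior gives 3/13 · 0.002499 = 0.00057668, 4/13 · 0.044981 = 0.01384, 2/13 · 0.079967 = 0.012303, 4/13 · 0.089963 = 0.027681; summing to 0.0544.
Dividing through by the total gives posterior P(r = 1 | data) = 0.010601, P(r = 3 | data) = 0.25442, P(r = 4 | data) = 0.22615, P(r = 6 | data) = 0.50883.
The predictive probability is P(black next | data) = (6/7)(0.010601) + (4/7)(0.25442) + (3/7)(0.22615) + (1/7)(0.50883) = 0.32408.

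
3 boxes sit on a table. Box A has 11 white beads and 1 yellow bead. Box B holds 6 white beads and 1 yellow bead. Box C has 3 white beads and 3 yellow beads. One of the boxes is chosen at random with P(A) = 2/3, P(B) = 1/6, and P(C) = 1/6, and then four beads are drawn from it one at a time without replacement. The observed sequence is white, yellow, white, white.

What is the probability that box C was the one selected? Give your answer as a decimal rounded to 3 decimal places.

For each hypothesis, P(data | H) works out to: P(data | box A) = (11/12)(1/11)(10/10)(9/9) = 0.083333; P(data | box B) = (6/7)(1/6)(5/5)(4/4) = 0.14286; P(data | box C) = (3/6)(3/5)(2/4)(1/3) = 0.05.
Weighting by the prior gives 2/3 · 0.083333 = 0.055556, 1/6 · 0.14286 = 0.02381, 1/6 · 0.05 = 0.0083333; these sum to 0.087698.
Therefore the posterior P(box C | data) = (0.0083333) / (0.087698) = 0.095023.

0.095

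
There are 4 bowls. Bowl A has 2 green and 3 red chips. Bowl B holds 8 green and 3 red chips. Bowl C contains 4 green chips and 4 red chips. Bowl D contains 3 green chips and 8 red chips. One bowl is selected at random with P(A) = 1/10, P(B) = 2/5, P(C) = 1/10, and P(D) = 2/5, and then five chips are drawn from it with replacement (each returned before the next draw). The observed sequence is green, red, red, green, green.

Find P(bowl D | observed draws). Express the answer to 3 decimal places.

0.203

For each hypothesis, P(data | H) works out to: P(data | bowl A) = (2/5)(3/5)(3/5)(2/5)(2/5) = 0.02304; P(data | bowl B) = (8/11)(3/11)(3/11)(8/11)(8/11) = 0.028612; P(data | bowl C) = (4/8)(4/8)(4/8)(4/8)(4/8) = 0.03125; P(data | bowl D) = (3/11)(8/11)(8/11)(3/11)(3/11) = 0.01073.
Weighting by the prior gives 1/10 · 0.02304 = 0.002304, 2/5 · 0.028612 = 0.011445, 1/10 · 0.03125 = 0.003125, 2/5 · 0.01073 = 0.0042918; these sum to 0.021166.
By Bayes' rule, P(bowl D | data) = (0.0042918) / (0.021166) = 0.20277.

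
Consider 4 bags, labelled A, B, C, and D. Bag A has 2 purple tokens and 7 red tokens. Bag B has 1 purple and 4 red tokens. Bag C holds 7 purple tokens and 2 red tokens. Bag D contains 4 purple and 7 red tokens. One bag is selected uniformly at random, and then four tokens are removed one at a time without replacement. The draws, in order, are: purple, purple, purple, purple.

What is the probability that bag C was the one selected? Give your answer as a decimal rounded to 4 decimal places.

0.9892

For each hypothesis, P(data | H) works out to: P(data | bag A) = (2/9)(1/8)(0/7) = 0; P(data | bag B) = (1/5)(0/4) = 0; P(data | bag C) = (7/9)(6/8)(5/7)(4/6) = 0.27778; P(data | bag D) = (4/11)(3/10)(2/9)(1/8) = 0.0030303.
The prior-weighted likelihoods are 1/4 · 0 = 0, 1/4 · 0 = 0, 1/4 · 0.27778 = 0.069444, 1/4 · 0.0030303 = 0.00075758; with total 0.070202.
So P(bag C | data) = (0.069444) / (0.070202) = 0.98921.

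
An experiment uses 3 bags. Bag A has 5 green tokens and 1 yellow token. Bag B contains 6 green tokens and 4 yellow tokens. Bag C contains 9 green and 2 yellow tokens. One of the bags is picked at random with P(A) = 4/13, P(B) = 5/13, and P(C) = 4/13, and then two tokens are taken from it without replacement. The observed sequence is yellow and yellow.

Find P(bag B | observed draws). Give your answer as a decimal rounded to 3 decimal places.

The likelihood of the observed sequence under each hypothesis: P(data | bag A) = (1/6)(0/5) = 0; P(data | bag B) = (4/10)(3/9) = 0.13333; P(data | bag C) = (2/11)(1/10) = 0.018182.
Multiplying each by its prior: 4/13 · 0 = 0, 5/13 · 0.13333 = 0.051282, 4/13 · 0.018182 = 0.0055944; with total 0.056876.
By Bayes' rule, P(bag B | data) = (0.051282) / (0.056876) = 0.90164.

0.902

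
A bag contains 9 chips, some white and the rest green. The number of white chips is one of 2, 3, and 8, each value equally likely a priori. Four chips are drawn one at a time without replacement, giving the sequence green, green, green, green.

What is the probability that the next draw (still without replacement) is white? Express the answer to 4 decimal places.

0.4600

Under each hypothesis, the probability of the observed sequence is: P(data | r = 2) = (7/9)(6/8)(5/7)(4/6) = 5/18; P(data | r = 3) = (6/9)(5/8)(4/7)(3/6) = 5/42; P(data | r = 8) = (1/9)(0/8) = 0.
Multiplying each by its prior: 1/3 · 5/18 = 5/54, 1/3 · 5/42 = 5/126, 1/3 · 0 = 0; these sum to 25/189.
Normalising, the posterior is P(r = 2 | data) = 7/10, P(r = 3 | data) = 3/10, P(r = 8 | data) = 0.
So P(white next | data) = Σ P(white next | H) P(H | data) = (2/5)(7/10) + (3/5)(3/10) = 23/50.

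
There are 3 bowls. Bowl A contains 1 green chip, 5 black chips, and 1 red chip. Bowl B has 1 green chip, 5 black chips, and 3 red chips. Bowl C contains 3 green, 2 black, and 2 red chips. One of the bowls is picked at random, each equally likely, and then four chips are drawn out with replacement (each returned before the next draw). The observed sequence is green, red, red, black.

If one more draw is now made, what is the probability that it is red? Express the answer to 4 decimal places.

0.2873

For each hypothesis, P(data | H) works out to: P(data | bowl A) = (1/7)(1/7)(1/7)(5/7) = 0.0020825; P(data | bowl B) = (1/9)(3/9)(3/9)(5/9) = 0.0068587; P(data | bowl C) = (3/7)(2/7)(2/7)(2/7) = 0.0099958.
The prior-weighted likelihoods are 1/3 · 0.0020825 = 0.00069416, 1/3 · 0.0068587 = 0.0022862, 1/3 · 0.0099958 = 0.0033319; summing to 0.0063123.
Normalising, the posterior is P(bowl A | data) = 0.10997, P(bowl B | data) = 0.36219, P(bowl C | data) = 0.52785.
The predictive probability is P(red next | data) = (1/7)(0.10997) + (1/3)(0.36219) + (2/7)(0.52785) = 0.28725.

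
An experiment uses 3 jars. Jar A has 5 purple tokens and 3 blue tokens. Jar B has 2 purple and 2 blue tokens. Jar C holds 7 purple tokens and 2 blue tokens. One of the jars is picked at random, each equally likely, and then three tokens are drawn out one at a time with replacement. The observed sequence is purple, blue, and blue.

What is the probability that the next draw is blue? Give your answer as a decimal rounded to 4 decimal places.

0.4138

For each hypothesis, P(data | H) works out to: P(data | jar A) = (5/8)(3/8)(3/8) = 0.087891; P(data | jar B) = (2/4)(2/4)(2/4) = 0.125; P(data | jar C) = (7/9)(2/9)(2/9) = 0.038409.
Weighting by the prior gives 1/3 · 0.087891 = 0.029297, 1/3 · 0.125 = 0.041667, 1/3 · 0.038409 = 0.012803; these sum to 0.083766.
The posterior is then P(jar A | data) = 0.34974, P(jar B | data) = 0.49741, P(jar C | data) = 0.15284.
The predictive probability is P(blue next | data) = (3/8)(0.34974) + (1/2)(0.49741) + (2/9)(0.15284) = 0.41383.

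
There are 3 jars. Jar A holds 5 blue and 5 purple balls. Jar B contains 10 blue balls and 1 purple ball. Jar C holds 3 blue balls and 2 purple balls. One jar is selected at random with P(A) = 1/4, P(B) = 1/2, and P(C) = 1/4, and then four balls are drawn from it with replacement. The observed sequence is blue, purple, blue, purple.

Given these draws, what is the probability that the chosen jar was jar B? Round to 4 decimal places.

0.1021

Compute the likelihood of the observed sequence for each case: P(data | jar A) = (5/10)(5/10)(5/10)(5/10) = 0.0625; P(data | jar B) = (10/11)(1/11)(10/11)(1/11) = 0.0068301; P(data | jar C) = (3/5)(2/5)(3/5)(2/5) = 0.0576.
Multiplying each by its prior: 1/4 · 0.0625 = 0.015625, 1/2 · 0.0068301 = 0.0034151, 1/4 · 0.0576 = 0.0144; these sum to 0.03344.
Therefore the posterior P(jar B | data) = (0.0034151) / (0.03344) = 0.10213.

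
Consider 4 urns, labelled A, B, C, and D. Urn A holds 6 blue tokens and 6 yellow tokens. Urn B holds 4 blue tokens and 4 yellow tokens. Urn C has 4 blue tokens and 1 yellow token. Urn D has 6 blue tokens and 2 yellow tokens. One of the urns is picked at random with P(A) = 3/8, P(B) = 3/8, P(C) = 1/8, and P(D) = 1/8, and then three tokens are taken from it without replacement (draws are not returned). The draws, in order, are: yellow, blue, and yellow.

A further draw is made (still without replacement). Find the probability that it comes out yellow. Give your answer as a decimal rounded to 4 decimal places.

Compute the likelihood of the observed sequence for each case: P(data | urn A) = (6/12)(6/11)(5/10) = 0.13636; P(data | urn B) = (4/8)(4/7)(3/6) = 0.14286; P(data | urn C) = (1/5)(4/4)(0/3) = 0; P(data | urn D) = (2/8)(6/7)(1/6) = 0.035714.
Multiplying each by its prior: 3/8 · 0.13636 = 0.051136, 3/8 · 0.14286 = 0.053571, 1/8 · 0 = 0, 1/8 · 0.035714 = 0.0044643; summing to 0.10917.
Dividing through by the total gives posterior P(urn A | data) = 0.4684, P(urn B | data) = 0.49071, P(urn C | data) = 0, P(urn D | data) = 0.040892.
Averaging over the posterior, P(yellow next | data) = (4/9)(0.4684) + (2/5)(0.49071) + (0)(0.040892) = 0.40446.

0.4045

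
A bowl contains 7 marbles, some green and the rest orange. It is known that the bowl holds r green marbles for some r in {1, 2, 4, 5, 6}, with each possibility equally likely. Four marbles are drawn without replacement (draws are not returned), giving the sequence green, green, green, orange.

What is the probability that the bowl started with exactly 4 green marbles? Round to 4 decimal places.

0.2308

The likelihood of the observed sequence under each hypothesis: P(data | r = 1) = (1/7)(0/6) = 0; P(data | r = 2) = (2/7)(1/6)(0/5) = 0; P(data | r = 4) = (4/7)(3/6)(2/5)(3/4) = 3/35; P(data | r = 5) = (5/7)(4/6)(3/5)(2/4) = 1/7; P(data | r = 6) = (6/7)(5/6)(4/5)(1/4) = 1/7.
The prior-weighted likelihoods are 1/5 · 0 = 0, 1/5 · 0 = 0, 1/5 · 3/35 = 3/175, 1/5 · 1/7 = 1/35, 1/5 · 1/7 = 1/35; summing to 13/175.
By Bayes' rule, P(r = 4 | data) = (3/175) / (13/175) = 3/13.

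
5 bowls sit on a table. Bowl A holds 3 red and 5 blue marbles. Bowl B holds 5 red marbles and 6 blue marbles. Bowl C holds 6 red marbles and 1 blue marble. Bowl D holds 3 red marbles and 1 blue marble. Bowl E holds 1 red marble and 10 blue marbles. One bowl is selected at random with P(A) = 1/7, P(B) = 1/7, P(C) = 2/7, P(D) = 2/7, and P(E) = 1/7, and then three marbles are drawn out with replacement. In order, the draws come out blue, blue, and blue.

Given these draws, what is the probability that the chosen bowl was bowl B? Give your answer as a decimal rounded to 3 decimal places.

0.136

Under each hypothesis, the probability of the observed sequence is: P(data | bowl A) = (5/8)(5/8)(5/8) = 0.24414; P(data | bowl B) = (6/11)(6/11)(6/11) = 0.16228; P(data | bowl C) = (1/7)(1/7)(1/7) = 0.0029155; P(data | bowl D) = (1/4)(1/4)(1/4) = 0.015625; P(data | bowl E) = (10/11)(10/11)(10/11) = 0.75131.
Weighting by the prior gives 1/7 · 0.24414 = 0.034877, 1/7 · 0.16228 = 0.023183, 2/7 · 0.0029155 = 0.00083299, 2/7 · 0.015625 = 0.0044643, 1/7 · 0.75131 = 0.10733; summing to 0.17069.
Hence P(bowl B | data) = (0.023183) / (0.17069) = 0.13582.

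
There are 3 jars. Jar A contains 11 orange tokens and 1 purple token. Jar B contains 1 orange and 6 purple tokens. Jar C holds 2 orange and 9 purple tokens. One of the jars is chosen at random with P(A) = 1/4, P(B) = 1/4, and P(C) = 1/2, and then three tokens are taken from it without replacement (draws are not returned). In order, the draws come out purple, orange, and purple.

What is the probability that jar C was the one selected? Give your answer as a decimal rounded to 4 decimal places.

Under each hypothesis, the probability of the observed sequence is: P(data | jar A) = (1/12)(11/11)(0/10) = 0; P(data | jar B) = (6/7)(1/6)(5/5) = 0.14286; P(data | jar C) = (9/11)(2/10)(8/9) = 0.14545.
Weighting by the prior gives 1/4 · 0 = 0, 1/4 · 0.14286 = 0.035714, 1/2 · 0.14545 = 0.072727; with total 0.10844.
So P(jar C | data) = (0.072727) / (0.10844) = 0.67066.

0.6707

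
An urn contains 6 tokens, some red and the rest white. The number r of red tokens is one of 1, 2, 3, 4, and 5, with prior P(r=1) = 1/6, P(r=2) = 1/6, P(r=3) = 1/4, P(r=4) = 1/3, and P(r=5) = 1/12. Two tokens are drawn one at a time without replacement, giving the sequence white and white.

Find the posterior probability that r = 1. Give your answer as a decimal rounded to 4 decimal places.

0.4444

Compute the likelihood of the observed sequence for each case: P(data | r = 1) = (5/6)(4/5) = 2/3; P(data | r = 2) = (4/6)(3/5) = 2/5; P(data | r = 3) = (3/6)(2/5) = 1/5; P(data | r = 4) = (2/6)(1/5) = 1/15; P(data | r = 5) = (1/6)(0/5) = 0.
Weighting by the prior gives 1/6 · 2/3 = 1/9, 1/6 · 2/5 = 1/15, 1/4 · 1/5 = 1/20, 1/3 · 1/15 = 1/45, 1/12 · 0 = 0; with total 1/4.
Hence P(r = 1 | data) = (1/9) / (1/4) = 4/9.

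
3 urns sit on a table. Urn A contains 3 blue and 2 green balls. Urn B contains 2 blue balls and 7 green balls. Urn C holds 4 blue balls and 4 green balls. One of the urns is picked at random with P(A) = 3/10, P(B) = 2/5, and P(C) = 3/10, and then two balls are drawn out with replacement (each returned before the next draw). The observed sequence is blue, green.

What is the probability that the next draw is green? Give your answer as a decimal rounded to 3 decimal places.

The likelihood of the observed sequence under each hypothesis: P(data | urn A) = (3/5)(2/5) = 0.24; P(data | urn B) = (2/9)(7/9) = 0.17284; P(data | urn C) = (4/8)(4/8) = 0.25.
Multiplying each by its prior: 3/10 · 0.24 = 0.072, 2/5 · 0.17284 = 0.069136, 3/10 · 0.25 = 0.075; these sum to 0.21614.
Normalising, the posterior is P(urn A | data) = 0.33312, P(urn B | data) = 0.31987, P(urn C | data) = 0.347.
So P(green next | data) = Σ P(green next | H) P(H | data) = (2/5)(0.33312) + (7/9)(0.31987) + (1/2)(0.347) = 0.55554.

0.556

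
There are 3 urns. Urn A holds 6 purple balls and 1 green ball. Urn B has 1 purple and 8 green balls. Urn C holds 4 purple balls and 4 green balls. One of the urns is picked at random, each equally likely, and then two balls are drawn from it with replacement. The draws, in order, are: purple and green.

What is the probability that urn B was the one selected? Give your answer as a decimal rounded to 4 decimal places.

0.2096

The likelihood of the observed sequence under each hypothesis: P(data | urn A) = (6/7)(1/7) = 0.12245; P(data | urn B) = (1/9)(8/9) = 0.098765; P(data | urn C) = (4/8)(4/8) = 0.25.
The prior-weighted likelihoods are 1/3 · 0.12245 = 0.040816, 1/3 · 0.098765 = 0.032922, 1/3 · 0.25 = 0.083333; these sum to 0.15707.
Therefore the posterior P(urn B | data) = (0.032922) / (0.15707) = 0.2096.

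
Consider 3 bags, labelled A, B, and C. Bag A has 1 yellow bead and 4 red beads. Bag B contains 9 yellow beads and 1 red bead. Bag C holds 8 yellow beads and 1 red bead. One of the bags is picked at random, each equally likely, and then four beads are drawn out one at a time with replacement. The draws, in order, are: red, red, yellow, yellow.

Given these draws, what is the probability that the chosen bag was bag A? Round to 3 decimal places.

0.589

Compute the likelihood of the observed sequence for each case: P(data | bag A) = (4/5)(4/5)(1/5)(1/5) = 0.0256; P(data | bag B) = (1/10)(1/10)(9/10)(9/10) = 0.0081; P(data | bag C) = (1/9)(1/9)(8/9)(8/9) = 0.0097546.
The prior-weighted likelihoods are 1/3 · 0.0256 = 0.0085333, 1/3 · 0.0081 = 0.0027, 1/3 · 0.0097546 = 0.0032515; these sum to 0.014485.
So P(bag A | data) = (0.0085333) / (0.014485) = 0.58912.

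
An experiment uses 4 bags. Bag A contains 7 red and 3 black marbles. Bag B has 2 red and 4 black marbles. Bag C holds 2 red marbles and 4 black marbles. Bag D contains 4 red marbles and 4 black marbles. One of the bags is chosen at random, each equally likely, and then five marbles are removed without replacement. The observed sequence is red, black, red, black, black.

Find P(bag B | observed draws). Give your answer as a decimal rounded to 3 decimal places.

For each hypothesis, P(data | H) works out to: P(data | bag A) = (7/10)(3/9)(6/8)(2/7)(1/6) = 1/120; P(data | bag B) = (2/6)(4/5)(1/4)(3/3)(2/2) = 1/15; P(data | bag C) = (2/6)(4/5)(1/4)(3/3)(2/2) = 1/15; P(data | bag D) = (4/8)(4/7)(3/6)(3/5)(2/4) = 3/70.
The prior-weighted likelihoods are 1/4 · 1/120 = 1/480, 1/4 · 1/15 = 1/60, 1/4 · 1/15 = 1/60, 1/4 · 3/70 = 3/280; with total 31/672.
Therefore the posterior P(bag B | data) = (1/60) / (31/672) = 56/155.

0.361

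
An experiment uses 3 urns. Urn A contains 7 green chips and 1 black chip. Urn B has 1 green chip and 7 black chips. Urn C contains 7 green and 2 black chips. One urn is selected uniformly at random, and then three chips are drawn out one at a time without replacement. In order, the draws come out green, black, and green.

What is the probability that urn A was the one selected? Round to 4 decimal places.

0.4286

The likelihood of the observed sequence under each hypothesis: P(data | urn A) = (7/8)(1/7)(6/6) = 1/8; P(data | urn B) = (1/8)(7/7)(0/6) = 0; P(data | urn C) = (7/9)(2/8)(6/7) = 1/6.
Weighting by the prior gives 1/3 · 1/8 = 1/24, 1/3 · 0 = 0, 1/3 · 1/6 = 1/18; summing to 7/72.
Hence P(urn A | data) = (1/24) / (7/72) = 3/7.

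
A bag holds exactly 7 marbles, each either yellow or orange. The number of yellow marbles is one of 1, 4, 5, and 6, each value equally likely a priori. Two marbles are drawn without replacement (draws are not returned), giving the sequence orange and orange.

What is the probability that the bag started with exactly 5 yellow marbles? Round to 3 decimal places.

The likelihood of the observed sequence under each hypothesis: P(data | r = 1) = (6/7)(5/6) = 5/7; P(data | r = 4) = (3/7)(2/6) = 1/7; P(data | r = 5) = (2/7)(1/6) = 1/21; P(data | r = 6) = (1/7)(0/6) = 0.
The prior-weighted likelihoods are 1/4 · 5/7 = 5/28, 1/4 · 1/7 = 1/28, 1/4 · 1/21 = 1/84, 1/4 · 0 = 0; with total 19/84.
By Bayes' rule, P(r = 5 | data) = (1/84) / (19/84) = 1/19.

0.053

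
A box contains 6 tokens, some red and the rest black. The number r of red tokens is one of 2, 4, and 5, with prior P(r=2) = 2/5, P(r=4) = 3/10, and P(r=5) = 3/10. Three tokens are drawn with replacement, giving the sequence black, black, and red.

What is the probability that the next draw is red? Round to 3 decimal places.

0.456

Under each hypothesis, the probability of the observed sequence is: P(data | r = 2) = (4/6)(4/6)(2/6) = 0.14815; P(data | r = 4) = (2/6)(2/6)(4/6) = 0.074074; P(data | r = 5) = (1/6)(1/6)(5/6) = 0.023148.
Multiplying each by its prior: 2/5 · 0.14815 = 0.059259, 3/10 · 0.074074 = 0.022222, 3/10 · 0.023148 = 0.0069444; these sum to 0.088426.
Normalising, the posterior is P(r = 2 | data) = 0.67016, P(r = 4 | data) = 0.25131, P(r = 5 | data) = 0.078534.
The predictive probability is P(red next | data) = (1/3)(0.67016) + (2/3)(0.25131) + (5/6)(0.078534) = 0.45637.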